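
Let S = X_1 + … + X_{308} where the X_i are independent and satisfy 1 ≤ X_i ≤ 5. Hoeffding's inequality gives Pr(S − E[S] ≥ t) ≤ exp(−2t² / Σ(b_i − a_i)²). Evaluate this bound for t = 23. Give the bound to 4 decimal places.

0.8068

Σ(b_i − a_i)² = 308·(4)² = 4928.
Exponent = 2·23²/4928 = 0.2147.
Bound = exp(−0.2147) = 0.80679.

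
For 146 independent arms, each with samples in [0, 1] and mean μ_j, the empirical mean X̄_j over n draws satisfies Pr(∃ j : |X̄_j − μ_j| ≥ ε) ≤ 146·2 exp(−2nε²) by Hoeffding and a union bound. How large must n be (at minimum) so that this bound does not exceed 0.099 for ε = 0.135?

220

Need 2·146·exp(−2nε²) ≤ 0.099, i.e. exp(−2nε²) ≤ 0.099/292.
So 2nε² ≥ ln(292/0.099) = 7.989389.
Hence n ≥ 7.989389/(2·0.135²) = 219.188.
The smallest integer n is 220.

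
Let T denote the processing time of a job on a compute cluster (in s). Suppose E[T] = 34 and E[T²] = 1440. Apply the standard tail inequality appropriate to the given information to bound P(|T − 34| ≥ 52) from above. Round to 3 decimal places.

0.105

The first two moments determine the variance, so Chebyshev's inequality is the sharpest standard bound available.
Var(T) = E[T²] − (E[T])² = 1440 − 1156 = 284.
Chebyshev's inequality: P(|T − μ| ≥ t) ≤ Var(T)/t² = 284/2704 = 0.1050.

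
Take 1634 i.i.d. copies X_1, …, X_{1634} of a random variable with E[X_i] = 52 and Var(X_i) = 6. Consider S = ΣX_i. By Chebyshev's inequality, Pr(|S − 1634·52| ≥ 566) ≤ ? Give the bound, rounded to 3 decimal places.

0.031

Var(S) = n·Var(X_i) = 1634·6 = 9804.
Chebyshev: Pr(|S − 1634·52| ≥ 566) ≤ Var(S)/566² = 9804/320356 = 0.0306.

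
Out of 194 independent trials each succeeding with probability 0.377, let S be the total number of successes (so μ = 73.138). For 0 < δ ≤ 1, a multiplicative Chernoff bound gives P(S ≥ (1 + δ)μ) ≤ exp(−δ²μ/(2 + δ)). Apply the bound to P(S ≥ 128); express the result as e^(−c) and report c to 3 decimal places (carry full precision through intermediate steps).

Write 128 = (1 + δ)μ, so δ = 128/73.138 − 1 = 0.7501162…
Then the exponent is δ²μ/(2 + δ) = (128 − μ)² / (μ·(2 + δ)) = 14.964050.

14.964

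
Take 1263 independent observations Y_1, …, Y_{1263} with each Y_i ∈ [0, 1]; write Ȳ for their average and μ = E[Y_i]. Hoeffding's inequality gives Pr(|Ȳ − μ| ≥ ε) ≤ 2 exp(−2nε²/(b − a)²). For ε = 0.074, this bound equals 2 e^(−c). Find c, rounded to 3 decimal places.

13.832

c = 2nε²/(b − a)² = 2·1263·0.074² / 1² = 13.8324.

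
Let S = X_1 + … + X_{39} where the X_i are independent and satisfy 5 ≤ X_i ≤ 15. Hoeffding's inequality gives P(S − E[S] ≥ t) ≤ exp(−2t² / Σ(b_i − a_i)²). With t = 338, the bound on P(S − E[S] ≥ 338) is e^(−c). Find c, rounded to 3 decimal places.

58.587

Σ(b_i − a_i)² = 39·(10)² = 3900.
c = 2t²/3900 = 2·338²/3900 = 58.5867.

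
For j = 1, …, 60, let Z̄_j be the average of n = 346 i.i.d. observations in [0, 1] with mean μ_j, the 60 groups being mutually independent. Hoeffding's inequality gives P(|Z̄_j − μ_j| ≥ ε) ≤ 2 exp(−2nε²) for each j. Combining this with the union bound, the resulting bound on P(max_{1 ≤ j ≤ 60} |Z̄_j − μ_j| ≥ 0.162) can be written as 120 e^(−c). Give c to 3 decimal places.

Union bound over the 60 events: P(max_{1 ≤ j ≤ 60} |Z̄_j − μ_j| ≥ 0.162) ≤ 60·2·exp(−2nε²) = 120 exp(−2·346·0.162²).
So c = 2·346·0.162² = 18.1608.

18.161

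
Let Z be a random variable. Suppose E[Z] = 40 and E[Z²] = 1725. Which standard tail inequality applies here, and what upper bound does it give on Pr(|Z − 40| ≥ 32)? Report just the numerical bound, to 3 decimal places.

0.122

The first two moments determine the variance, so Chebyshev's inequality is the sharpest standard bound available.
Var(Z) = E[Z²] − (E[Z])² = 1725 − 1600 = 125.
Chebyshev's inequality: Pr(|Z − μ| ≥ t) ≤ Var(Z)/t² = 125/1024 = 0.1221.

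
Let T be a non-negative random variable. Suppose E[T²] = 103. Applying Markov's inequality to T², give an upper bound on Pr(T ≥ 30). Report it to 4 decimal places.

0.1144

Since T ≥ 0, the event {T ≥ 30} is the same as {T² ≥ 900}.
Markov's inequality applied to T² gives Pr(T² ≥ 900) ≤ E[T²]/900 = 103/900 = 0.1144.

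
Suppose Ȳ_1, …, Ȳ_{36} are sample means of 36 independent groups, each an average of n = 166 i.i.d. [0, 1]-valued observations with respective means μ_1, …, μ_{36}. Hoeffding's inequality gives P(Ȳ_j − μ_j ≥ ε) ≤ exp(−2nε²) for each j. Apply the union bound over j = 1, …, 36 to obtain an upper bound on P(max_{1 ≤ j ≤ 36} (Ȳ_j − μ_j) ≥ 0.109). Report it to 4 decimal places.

0.6970

Per-experiment Hoeffding bound: exp(−2·166·0.109²) = exp(−3.94449) = 0.019361.
Union bound over 36 events: 36·0.019361 = 0.69700.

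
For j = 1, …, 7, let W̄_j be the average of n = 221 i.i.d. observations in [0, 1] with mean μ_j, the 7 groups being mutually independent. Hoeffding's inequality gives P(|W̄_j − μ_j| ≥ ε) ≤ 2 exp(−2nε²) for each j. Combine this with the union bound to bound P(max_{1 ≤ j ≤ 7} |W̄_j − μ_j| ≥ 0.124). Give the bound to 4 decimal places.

0.0157

Per-experiment Hoeffding bound: 2·exp(−2·221·0.124²) = 2·exp(−6.79619) = 0.002236.
Union bound over 7 events: 7·0.002236 = 0.01565.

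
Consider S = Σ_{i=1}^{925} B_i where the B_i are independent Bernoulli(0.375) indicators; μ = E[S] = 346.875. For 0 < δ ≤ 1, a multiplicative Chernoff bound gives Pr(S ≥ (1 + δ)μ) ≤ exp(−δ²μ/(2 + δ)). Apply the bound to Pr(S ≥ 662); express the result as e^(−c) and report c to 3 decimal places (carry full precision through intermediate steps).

Write 662 = (1 + δ)μ, so δ = 662/346.875 − 1 = 0.9084685…
Then the exponent is δ²μ/(2 + δ) = (662 − μ)² / (μ·(2 + δ)) = 98.430198.

98.430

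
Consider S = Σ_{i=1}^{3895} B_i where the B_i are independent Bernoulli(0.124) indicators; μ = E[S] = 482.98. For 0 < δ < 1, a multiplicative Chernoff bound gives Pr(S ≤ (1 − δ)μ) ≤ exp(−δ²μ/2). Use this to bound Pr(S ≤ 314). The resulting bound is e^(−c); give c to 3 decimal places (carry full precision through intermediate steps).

29.560

Write 314 = (1 − δ)μ, so δ = 1 − 314/482.98 = 0.3498696…
Then the exponent is δ²μ/2 = (μ − 314)²/(2μ) = 29.560479.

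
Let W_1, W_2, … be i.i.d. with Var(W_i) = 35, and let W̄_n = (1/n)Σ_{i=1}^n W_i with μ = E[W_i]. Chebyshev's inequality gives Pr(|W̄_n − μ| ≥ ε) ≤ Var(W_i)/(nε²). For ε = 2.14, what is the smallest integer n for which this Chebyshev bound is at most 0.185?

42

Require 35/(n·2.14²) ≤ 0.185, i.e. n ≥ 35/(0.185·2.14²) = 41.311.
The smallest integer n is 42.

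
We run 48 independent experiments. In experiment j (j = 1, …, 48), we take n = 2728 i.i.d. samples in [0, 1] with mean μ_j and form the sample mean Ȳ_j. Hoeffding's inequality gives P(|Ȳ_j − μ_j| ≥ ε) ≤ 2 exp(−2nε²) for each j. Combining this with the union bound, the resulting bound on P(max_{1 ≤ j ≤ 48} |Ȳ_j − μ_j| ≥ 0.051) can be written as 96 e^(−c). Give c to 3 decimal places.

Union bound over the 48 events: P(max_{1 ≤ j ≤ 48} |Ȳ_j − μ_j| ≥ 0.051) ≤ 48·2·exp(−2nε²) = 96 exp(−2·2728·0.051²).
So c = 2·2728·0.051² = 14.1911.

14.191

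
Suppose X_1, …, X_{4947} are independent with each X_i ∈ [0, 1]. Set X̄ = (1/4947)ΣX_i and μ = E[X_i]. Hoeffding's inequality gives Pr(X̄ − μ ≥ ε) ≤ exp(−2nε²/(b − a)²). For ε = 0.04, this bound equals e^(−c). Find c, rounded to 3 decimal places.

c = 2nε²/(b − a)² = 2·4947·0.04² / 1² = 15.8304.

15.830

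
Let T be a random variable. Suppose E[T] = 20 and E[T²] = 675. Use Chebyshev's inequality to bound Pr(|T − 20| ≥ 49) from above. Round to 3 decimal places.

0.115

Var(T) = E[T²] − (E[T])² = 675 − 400 = 275.
Chebyshev's inequality: Pr(|T − μ| ≥ t) ≤ Var(T)/t² = 275/2401 = 0.1145.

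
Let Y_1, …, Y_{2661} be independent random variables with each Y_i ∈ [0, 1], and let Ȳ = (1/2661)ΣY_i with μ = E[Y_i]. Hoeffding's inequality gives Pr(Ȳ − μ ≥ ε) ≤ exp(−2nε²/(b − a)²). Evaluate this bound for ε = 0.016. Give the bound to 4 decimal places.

0.2560

Exponent: 2nε²/(b − a)² = 2·2661·0.016² / 1² = 1.36243.
Bound = exp(−1.36243) = 0.25604.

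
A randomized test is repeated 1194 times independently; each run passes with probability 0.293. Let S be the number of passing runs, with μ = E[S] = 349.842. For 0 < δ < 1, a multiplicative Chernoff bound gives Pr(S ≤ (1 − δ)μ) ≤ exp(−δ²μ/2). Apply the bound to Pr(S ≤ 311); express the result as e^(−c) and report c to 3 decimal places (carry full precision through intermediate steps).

Write 311 = (1 − δ)μ, so δ = 1 − 311/349.842 = 0.1110273…
Then the exponent is δ²μ/2 = (μ − 311)²/(2μ) = 2.156260.

2.156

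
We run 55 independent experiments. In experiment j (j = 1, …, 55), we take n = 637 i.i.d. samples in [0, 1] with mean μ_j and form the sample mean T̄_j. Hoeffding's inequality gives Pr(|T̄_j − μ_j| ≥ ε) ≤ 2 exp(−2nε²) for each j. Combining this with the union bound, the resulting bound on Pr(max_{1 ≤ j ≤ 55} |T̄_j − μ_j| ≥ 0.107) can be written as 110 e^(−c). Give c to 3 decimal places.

Union bound over the 55 events: Pr(max_{1 ≤ j ≤ 55} |T̄_j − μ_j| ≥ 0.107) ≤ 55·2·exp(−2nε²) = 110 exp(−2·637·0.107²).
So c = 2·637·0.107² = 14.5860.

14.586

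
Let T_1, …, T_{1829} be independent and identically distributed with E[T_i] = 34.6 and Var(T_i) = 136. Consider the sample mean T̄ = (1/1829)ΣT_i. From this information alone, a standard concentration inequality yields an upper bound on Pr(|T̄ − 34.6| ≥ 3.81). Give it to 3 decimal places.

With mean and variance of each term known, Chebyshev's inequality bounds the deviation of the sum (or sample mean).
Var(T̄) = Var(T_i)/n = 136/1829 = 0.074358.
Chebyshev: Pr(|T̄ − 34.6| ≥ 3.81) ≤ Var(T̄)/(3.81)² = 136/(1829·3.81²) = 0.0051.

0.005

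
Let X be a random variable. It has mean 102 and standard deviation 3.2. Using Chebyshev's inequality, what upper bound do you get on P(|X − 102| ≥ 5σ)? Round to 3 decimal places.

0.040

Chebyshev: P(|X − μ| ≥ t) ≤ Var(X)/t².
Var(X) = σ² = 3.2² = 10.24.
t = 5·3.2 = 16.
Bound = 10.24 / 256 = 0.0400.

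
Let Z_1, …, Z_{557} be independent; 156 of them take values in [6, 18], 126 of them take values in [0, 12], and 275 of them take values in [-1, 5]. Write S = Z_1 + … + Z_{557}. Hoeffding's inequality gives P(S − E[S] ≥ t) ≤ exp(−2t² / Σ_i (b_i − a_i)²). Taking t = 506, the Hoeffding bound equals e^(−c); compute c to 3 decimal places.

10.138

Σ(b_i − a_i)² = 156·12² + 126·12² + 275·6² = 50508.
c = 2t² / 50508 = 2·506² / 50508 = 10.1384.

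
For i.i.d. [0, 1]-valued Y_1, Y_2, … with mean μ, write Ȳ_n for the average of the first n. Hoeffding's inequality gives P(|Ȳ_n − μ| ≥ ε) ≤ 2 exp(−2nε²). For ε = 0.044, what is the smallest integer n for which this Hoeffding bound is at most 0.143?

Require 2·exp(−2nε²) ≤ 0.143, i.e. 2nε² ≥ ln(2/0.143) = 2.638058.
So n ≥ 2.638058 / (2·0.044²) = 681.317.
The smallest integer n is 682.

682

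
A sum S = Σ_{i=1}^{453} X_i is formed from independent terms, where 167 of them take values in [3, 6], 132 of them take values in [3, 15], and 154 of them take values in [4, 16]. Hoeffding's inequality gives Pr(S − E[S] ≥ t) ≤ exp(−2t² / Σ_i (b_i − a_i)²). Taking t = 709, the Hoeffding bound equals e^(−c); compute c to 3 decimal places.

23.552

Σ(b_i − a_i)² = 167·3² + 132·12² + 154·12² = 42687.
c = 2t² / 42687 = 2·709² / 42687 = 23.5519.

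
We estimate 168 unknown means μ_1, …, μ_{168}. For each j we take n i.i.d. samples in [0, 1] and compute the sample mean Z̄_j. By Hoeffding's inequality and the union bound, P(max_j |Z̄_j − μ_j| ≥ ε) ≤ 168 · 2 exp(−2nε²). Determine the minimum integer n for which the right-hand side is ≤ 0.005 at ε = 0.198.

Need 2·168·exp(−2nε²) ≤ 0.005, i.e. exp(−2nε²) ≤ 0.005/336.
So 2nε² ≥ ln(336/0.005) = 11.115429.
Hence n ≥ 11.115429/(2·0.198²) = 141.764.
The smallest integer n is 142.

142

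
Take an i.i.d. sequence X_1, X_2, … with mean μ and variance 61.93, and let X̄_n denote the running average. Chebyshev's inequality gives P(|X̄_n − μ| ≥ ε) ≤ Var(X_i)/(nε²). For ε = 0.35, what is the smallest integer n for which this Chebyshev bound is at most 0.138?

Require 61.93/(n·0.35²) ≤ 0.138, i.e. n ≥ 61.93/(0.138·0.35²) = 3663.413.
The smallest integer n is 3664.

3664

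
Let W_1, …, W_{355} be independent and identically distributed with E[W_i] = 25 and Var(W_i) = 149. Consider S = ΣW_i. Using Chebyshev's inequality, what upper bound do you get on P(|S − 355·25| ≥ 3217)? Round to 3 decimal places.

Var(S) = n·Var(W_i) = 355·149 = 52895.
Chebyshev: P(|S − 355·25| ≥ 3217) ≤ Var(S)/3217² = 52895/10349089 = 0.0051.

0.005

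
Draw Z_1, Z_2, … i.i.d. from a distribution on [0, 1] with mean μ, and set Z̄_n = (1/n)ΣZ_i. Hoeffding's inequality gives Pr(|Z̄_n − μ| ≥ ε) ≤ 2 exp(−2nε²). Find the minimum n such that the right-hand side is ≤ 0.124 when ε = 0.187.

40

Require 2·exp(−2nε²) ≤ 0.124, i.e. 2nε² ≥ ln(2/0.124) = 2.780621.
So n ≥ 2.780621 / (2·0.187²) = 39.758.
The smallest integer n is 40.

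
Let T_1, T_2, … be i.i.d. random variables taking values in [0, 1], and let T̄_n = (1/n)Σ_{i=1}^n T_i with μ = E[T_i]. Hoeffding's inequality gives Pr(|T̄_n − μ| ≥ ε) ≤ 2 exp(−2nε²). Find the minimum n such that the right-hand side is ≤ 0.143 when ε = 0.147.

62

Require 2·exp(−2nε²) ≤ 0.143, i.e. 2nε² ≥ ln(2/0.143) = 2.638058.
So n ≥ 2.638058 / (2·0.147²) = 61.041.
The smallest integer n is 62.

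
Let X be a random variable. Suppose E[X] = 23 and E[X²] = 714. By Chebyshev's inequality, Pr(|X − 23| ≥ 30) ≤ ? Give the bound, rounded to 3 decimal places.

0.206

Var(X) = E[X²] − (E[X])² = 714 − 529 = 185.
Chebyshev's inequality: Pr(|X − μ| ≥ t) ≤ Var(X)/t² = 185/900 = 0.2056.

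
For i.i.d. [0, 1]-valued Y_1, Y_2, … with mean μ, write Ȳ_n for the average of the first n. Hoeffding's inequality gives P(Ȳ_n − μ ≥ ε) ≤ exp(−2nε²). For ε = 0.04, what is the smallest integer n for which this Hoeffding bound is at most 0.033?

Require exp(−2nε²) ≤ 0.033, i.e. 2nε² ≥ ln(1/0.033) = 3.411248.
So n ≥ 3.411248 / (2·0.04²) = 1066.015.
The smallest integer n is 1067.

1067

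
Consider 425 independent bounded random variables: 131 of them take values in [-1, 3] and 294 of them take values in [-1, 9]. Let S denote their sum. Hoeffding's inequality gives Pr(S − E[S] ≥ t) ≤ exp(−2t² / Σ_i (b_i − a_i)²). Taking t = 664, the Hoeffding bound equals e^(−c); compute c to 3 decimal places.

27.997

Σ(b_i − a_i)² = 131·4² + 294·10² = 31496.
c = 2t² / 31496 = 2·664² / 31496 = 27.9970.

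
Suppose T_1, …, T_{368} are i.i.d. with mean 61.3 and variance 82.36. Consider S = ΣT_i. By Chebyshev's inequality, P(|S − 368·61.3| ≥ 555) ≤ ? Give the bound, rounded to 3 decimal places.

0.098

Var(S) = n·Var(T_i) = 368·82.36 = 30308.48.
Chebyshev: P(|S − 368·61.3| ≥ 555) ≤ Var(S)/555² = 30308.48/308025 = 0.0984.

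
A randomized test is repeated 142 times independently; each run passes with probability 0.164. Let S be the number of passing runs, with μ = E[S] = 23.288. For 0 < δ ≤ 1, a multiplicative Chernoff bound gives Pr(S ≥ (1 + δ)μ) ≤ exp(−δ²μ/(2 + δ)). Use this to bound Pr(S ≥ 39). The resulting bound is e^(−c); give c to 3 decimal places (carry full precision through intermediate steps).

3.963

Write 39 = (1 + δ)μ, so δ = 39/23.288 − 1 = 0.6746822…
Then the exponent is δ²μ/(2 + δ) = (39 − μ)² / (μ·(2 + δ)) = 3.963315.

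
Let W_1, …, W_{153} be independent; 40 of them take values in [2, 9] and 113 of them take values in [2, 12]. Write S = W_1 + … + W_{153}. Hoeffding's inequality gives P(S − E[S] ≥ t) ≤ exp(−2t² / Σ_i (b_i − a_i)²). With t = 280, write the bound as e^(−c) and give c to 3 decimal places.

11.825

Σ(b_i − a_i)² = 40·7² + 113·10² = 13260.
c = 2t² / 13260 = 2·280² / 13260 = 11.8250.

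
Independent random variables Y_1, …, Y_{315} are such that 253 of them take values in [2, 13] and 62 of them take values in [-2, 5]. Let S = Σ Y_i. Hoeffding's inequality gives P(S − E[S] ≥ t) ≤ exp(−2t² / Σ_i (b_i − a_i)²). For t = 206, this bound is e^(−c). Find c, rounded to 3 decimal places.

2.522

Σ(b_i − a_i)² = 253·11² + 62·7² = 33651.
c = 2t² / 33651 = 2·206² / 33651 = 2.5221.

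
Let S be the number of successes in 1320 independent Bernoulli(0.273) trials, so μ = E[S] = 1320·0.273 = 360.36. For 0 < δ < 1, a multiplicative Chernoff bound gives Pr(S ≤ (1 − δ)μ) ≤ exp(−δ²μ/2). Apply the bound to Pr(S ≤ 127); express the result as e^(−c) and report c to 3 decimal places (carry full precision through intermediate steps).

Write 127 = (1 − δ)μ, so δ = 1 − 127/360.36 = 0.6475746…
Then the exponent is δ²μ/2 = (μ − 127)²/(2μ) = 75.559010.

75.559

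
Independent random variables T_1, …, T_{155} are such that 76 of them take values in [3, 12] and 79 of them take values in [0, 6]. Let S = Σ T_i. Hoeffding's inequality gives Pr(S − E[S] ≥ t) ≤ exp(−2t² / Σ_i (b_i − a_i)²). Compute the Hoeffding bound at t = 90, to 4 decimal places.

0.1653

Σ(b_i − a_i)² = 76·9² + 79·6² = 9000.
Exponent = 2·90² / 9000 = 1.80000.
Bound = exp(−1.80000) = 0.16530.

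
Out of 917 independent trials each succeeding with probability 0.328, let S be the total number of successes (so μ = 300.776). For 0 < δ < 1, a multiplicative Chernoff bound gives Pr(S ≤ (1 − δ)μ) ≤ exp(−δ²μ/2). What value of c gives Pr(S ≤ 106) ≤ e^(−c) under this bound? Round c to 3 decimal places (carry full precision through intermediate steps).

63.066

Write 106 = (1 − δ)μ, so δ = 1 − 106/300.776 = 0.6475783…
Then the exponent is δ²μ/2 = (μ − 106)²/(2μ) = 63.066352.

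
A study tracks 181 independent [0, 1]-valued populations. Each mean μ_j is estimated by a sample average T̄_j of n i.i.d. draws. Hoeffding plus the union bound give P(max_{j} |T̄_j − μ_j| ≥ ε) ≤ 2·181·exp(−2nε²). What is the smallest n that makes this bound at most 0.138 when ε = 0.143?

193

Need 2·181·exp(−2nε²) ≤ 0.138, i.e. exp(−2nε²) ≤ 0.138/362.
So 2nε² ≥ ln(362/0.138) = 7.872146.
Hence n ≥ 7.872146/(2·0.143²) = 192.482.
The smallest integer n is 193.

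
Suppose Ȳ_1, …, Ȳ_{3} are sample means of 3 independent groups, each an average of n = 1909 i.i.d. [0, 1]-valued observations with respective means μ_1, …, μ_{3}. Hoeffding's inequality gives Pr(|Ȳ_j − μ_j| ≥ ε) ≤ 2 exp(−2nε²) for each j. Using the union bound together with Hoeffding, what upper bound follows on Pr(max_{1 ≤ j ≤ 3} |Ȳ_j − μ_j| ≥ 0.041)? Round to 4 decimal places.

0.0098

Per-experiment Hoeffding bound: 2·exp(−2·1909·0.041²) = 2·exp(−6.41806) = 0.0032636.
Union bound over 3 events: 3·0.0032636 = 0.00979.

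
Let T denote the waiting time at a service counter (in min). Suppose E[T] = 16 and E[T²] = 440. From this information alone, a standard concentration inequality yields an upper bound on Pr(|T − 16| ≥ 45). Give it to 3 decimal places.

0.091

The first two moments determine the variance, so Chebyshev's inequality is the sharpest standard bound available.
Var(T) = E[T²] − (E[T])² = 440 − 256 = 184.
Chebyshev's inequality: Pr(|T − μ| ≥ t) ≤ Var(T)/t² = 184/2025 = 0.0909.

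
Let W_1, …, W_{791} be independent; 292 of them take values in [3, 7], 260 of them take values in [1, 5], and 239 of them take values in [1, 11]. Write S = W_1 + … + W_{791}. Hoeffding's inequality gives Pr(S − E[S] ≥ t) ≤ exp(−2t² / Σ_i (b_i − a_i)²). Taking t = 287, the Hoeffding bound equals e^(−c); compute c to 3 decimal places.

5.033

Σ(b_i − a_i)² = 292·4² + 260·4² + 239·10² = 32732.
c = 2t² / 32732 = 2·287² / 32732 = 5.0329.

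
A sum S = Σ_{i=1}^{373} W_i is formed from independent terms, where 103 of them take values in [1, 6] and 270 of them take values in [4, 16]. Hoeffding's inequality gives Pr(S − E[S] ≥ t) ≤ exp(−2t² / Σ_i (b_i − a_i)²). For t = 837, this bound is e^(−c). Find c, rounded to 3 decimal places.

Σ(b_i − a_i)² = 103·5² + 270·12² = 41455.
c = 2t² / 41455 = 2·837² / 41455 = 33.7990.

33.799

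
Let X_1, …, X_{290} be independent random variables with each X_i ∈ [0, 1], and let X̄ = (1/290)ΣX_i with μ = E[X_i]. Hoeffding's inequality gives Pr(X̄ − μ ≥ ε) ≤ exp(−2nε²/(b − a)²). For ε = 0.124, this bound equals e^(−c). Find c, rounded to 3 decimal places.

8.918

c = 2nε²/(b − a)² = 2·290·0.124² / 1² = 8.9181.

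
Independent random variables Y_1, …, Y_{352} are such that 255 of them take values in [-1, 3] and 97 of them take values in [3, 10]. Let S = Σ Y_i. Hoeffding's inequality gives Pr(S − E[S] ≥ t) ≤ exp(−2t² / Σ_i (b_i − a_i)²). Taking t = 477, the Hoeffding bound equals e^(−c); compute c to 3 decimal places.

51.518

Σ(b_i − a_i)² = 255·4² + 97·7² = 8833.
c = 2t² / 8833 = 2·477² / 8833 = 51.5179.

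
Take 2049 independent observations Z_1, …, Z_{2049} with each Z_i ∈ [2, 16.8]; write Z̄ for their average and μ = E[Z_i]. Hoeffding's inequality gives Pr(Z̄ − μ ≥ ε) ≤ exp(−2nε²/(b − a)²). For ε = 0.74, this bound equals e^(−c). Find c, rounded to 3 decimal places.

10.245

c = 2nε²/(b − a)² = 2·2049·0.74² / 14.8² = 10.2450.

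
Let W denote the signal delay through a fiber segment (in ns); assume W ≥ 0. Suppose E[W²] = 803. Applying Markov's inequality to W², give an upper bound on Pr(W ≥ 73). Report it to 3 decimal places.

0.151

Since W ≥ 0, the event {W ≥ 73} is the same as {W² ≥ 5329}.
Markov's inequality applied to W² gives Pr(W² ≥ 5329) ≤ E[W²]/5329 = 803/5329 = 0.1507.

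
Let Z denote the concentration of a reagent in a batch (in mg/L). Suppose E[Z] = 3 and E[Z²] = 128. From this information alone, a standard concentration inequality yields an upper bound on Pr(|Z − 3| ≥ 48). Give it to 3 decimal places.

0.052

The first two moments determine the variance, so Chebyshev's inequality is the sharpest standard bound available.
Var(Z) = E[Z²] − (E[Z])² = 128 − 9 = 119.
Chebyshev's inequality: Pr(|Z − μ| ≥ t) ≤ Var(Z)/t² = 119/2304 = 0.0516.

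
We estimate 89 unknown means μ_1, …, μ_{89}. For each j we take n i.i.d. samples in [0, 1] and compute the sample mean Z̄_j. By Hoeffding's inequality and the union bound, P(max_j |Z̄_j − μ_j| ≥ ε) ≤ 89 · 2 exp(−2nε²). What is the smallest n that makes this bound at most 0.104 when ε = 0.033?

Need 2·89·exp(−2nε²) ≤ 0.104, i.e. exp(−2nε²) ≤ 0.104/178.
So 2nε² ≥ ln(178/0.104) = 7.445148.
Hence n ≥ 7.445148/(2·0.033²) = 3418.342.
The smallest integer n is 3419.

3419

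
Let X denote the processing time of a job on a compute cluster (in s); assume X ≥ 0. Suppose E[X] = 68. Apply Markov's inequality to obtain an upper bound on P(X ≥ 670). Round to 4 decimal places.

Markov's inequality: for a non-negative random variable, P(X ≥ a) ≤ E[X]/a.
Here E[X] = 68 and a = 670, so the bound is 68/670 = 0.1015.

0.1015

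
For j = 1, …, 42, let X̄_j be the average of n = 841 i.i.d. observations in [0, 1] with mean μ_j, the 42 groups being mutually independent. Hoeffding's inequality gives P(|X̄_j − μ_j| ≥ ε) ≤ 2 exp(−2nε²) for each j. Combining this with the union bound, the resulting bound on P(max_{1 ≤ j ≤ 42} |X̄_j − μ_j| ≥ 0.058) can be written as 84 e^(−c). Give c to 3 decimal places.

Union bound over the 42 events: P(max_{1 ≤ j ≤ 42} |X̄_j − μ_j| ≥ 0.058) ≤ 42·2·exp(−2nε²) = 84 exp(−2·841·0.058²).
So c = 2·841·0.058² = 5.6582.

5.658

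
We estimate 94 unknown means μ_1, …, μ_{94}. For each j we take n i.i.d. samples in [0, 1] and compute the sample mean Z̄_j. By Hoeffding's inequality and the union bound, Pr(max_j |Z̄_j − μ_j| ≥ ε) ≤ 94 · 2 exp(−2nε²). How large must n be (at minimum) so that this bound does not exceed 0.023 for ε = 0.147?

Need 2·94·exp(−2nε²) ≤ 0.023, i.e. exp(−2nε²) ≤ 0.023/188.
So 2nε² ≥ ln(188/0.023) = 9.008703.
Hence n ≥ 9.008703/(2·0.147²) = 208.448.
The smallest integer n is 209.

209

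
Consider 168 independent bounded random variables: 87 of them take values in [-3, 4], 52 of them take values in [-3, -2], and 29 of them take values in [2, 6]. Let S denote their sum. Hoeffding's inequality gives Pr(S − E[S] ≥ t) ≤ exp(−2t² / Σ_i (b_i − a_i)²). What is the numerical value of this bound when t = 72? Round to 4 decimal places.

0.1142

Σ(b_i − a_i)² = 87·7² + 52·1² + 29·4² = 4779.
Exponent = 2·72² / 4779 = 2.16949.
Bound = exp(−2.16949) = 0.11424.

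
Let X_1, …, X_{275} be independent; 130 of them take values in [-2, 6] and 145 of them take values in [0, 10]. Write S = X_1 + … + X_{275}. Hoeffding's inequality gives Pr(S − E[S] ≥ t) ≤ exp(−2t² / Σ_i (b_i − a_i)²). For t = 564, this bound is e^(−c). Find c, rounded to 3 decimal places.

Σ(b_i − a_i)² = 130·8² + 145·10² = 22820.
c = 2t² / 22820 = 2·564² / 22820 = 27.8787.

27.879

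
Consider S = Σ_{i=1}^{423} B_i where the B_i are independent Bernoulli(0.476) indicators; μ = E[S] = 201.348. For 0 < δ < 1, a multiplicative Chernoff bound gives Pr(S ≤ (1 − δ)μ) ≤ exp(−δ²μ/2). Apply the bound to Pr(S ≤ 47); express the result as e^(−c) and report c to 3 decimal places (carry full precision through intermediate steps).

59.160

Write 47 = (1 − δ)μ, so δ = 1 − 47/201.348 = 0.7665733…
Then the exponent is δ²μ/2 = (μ − 47)²/(2μ) = 59.159528.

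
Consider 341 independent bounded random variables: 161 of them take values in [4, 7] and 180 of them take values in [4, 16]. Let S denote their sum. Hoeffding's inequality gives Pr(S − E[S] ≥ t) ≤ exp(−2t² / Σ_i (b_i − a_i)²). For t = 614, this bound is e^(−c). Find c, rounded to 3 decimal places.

27.549

Σ(b_i − a_i)² = 161·3² + 180·12² = 27369.
c = 2t² / 27369 = 2·614² / 27369 = 27.5491.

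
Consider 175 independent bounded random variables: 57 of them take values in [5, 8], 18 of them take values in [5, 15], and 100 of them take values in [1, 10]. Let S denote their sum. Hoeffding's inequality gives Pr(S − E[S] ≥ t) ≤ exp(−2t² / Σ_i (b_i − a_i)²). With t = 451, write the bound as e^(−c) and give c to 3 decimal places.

Σ(b_i − a_i)² = 57·3² + 18·10² + 100·9² = 10413.
c = 2t² / 10413 = 2·451² / 10413 = 39.0667.

39.067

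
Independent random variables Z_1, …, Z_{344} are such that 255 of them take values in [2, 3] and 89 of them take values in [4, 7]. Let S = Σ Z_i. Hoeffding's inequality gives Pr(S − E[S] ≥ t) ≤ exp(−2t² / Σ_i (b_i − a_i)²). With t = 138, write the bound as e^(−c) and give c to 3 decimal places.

Σ(b_i − a_i)² = 255·1² + 89·3² = 1056.
c = 2t² / 1056 = 2·138² / 1056 = 36.0682.

36.068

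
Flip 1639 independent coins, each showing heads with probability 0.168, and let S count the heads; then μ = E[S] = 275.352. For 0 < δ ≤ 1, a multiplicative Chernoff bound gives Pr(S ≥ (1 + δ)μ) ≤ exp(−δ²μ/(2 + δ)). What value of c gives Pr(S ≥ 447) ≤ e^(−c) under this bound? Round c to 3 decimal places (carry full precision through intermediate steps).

Write 447 = (1 + δ)μ, so δ = 447/275.352 − 1 = 0.6233766…
Then the exponent is δ²μ/(2 + δ) = (447 − μ)² / (μ·(2 + δ)) = 40.787644.

40.788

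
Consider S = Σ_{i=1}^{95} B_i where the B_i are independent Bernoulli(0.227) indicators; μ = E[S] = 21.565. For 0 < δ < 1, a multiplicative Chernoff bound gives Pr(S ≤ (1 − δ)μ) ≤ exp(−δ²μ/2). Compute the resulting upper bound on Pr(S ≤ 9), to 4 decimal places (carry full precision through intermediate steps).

Write 9 = (1 − δ)μ, so δ = 1 − 9/21.565 = 0.5826571…
Then the exponent is δ²μ/2 = (μ − 9)²/(2μ) = 3.660543.
Bound = exp(−3.660543) = 0.02572.

0.0257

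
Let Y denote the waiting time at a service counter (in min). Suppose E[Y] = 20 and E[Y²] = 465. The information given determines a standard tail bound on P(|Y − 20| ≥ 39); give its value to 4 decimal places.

0.0427

The first two moments determine the variance, so Chebyshev's inequality is the sharpest standard bound available.
Var(Y) = E[Y²] − (E[Y])² = 465 − 400 = 65.
Chebyshev's inequality: P(|Y − μ| ≥ t) ≤ Var(Y)/t² = 65/1521 = 0.0427.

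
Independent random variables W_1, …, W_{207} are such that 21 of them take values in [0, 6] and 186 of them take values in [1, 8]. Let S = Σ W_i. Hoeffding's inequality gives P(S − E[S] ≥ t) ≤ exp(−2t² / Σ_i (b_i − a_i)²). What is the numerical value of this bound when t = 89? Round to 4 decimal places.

0.2009

Σ(b_i − a_i)² = 21·6² + 186·7² = 9870.
Exponent = 2·89² / 9870 = 1.60507.
Bound = exp(−1.60507) = 0.20088.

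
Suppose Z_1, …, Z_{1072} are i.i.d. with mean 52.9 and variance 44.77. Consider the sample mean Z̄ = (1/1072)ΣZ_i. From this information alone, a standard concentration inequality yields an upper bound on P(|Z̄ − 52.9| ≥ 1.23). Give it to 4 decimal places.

0.0276

With mean and variance of each term known, Chebyshev's inequality bounds the deviation of the sum (or sample mean).
Var(Z̄) = Var(Z_i)/n = 44.77/1072 = 0.041763.
Chebyshev: P(|Z̄ − 52.9| ≥ 1.23) ≤ Var(Z̄)/(1.23)² = 44.77/(1072·1.23²) = 0.0276.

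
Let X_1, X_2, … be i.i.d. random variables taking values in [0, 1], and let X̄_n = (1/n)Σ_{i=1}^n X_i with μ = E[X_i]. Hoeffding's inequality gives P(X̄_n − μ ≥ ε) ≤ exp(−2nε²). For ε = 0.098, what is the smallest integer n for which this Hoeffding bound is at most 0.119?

Require exp(−2nε²) ≤ 0.119, i.e. 2nε² ≥ ln(1/0.119) = 2.128632.
So n ≥ 2.128632 / (2·0.098²) = 110.820.
The smallest integer n is 111.

111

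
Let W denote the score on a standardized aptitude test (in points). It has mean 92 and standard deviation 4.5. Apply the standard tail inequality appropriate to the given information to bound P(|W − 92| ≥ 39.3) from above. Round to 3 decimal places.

Mean and variance are known, so Chebyshev's inequality applies.
Chebyshev: P(|W − μ| ≥ t) ≤ Var(W)/t².
Var(W) = σ² = 4.5² = 20.25.
Bound = 20.25 / 1544.49 = 0.0131.

0.013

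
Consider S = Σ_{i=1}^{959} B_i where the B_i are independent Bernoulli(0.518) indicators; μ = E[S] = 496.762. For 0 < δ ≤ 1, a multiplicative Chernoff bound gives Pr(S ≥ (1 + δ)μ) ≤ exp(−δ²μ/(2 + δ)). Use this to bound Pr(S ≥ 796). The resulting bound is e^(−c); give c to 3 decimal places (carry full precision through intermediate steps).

69.265

Write 796 = (1 + δ)μ, so δ = 796/496.762 − 1 = 0.602377…
Then the exponent is δ²μ/(2 + δ) = (796 − μ)² / (μ·(2 + δ)) = 69.265171.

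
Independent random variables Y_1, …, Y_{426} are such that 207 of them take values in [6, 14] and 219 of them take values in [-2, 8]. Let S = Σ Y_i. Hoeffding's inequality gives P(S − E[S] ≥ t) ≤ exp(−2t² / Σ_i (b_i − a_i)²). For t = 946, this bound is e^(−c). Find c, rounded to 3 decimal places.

Σ(b_i − a_i)² = 207·8² + 219·10² = 35148.
c = 2t² / 35148 = 2·946² / 35148 = 50.9227.

50.923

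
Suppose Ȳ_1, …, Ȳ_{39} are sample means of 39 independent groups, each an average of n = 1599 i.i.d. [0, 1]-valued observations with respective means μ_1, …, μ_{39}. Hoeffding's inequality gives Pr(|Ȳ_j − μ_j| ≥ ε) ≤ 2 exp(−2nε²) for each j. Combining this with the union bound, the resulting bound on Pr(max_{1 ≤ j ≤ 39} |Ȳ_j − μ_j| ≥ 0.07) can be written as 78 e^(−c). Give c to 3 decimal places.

Union bound over the 39 events: Pr(max_{1 ≤ j ≤ 39} |Ȳ_j − μ_j| ≥ 0.07) ≤ 39·2·exp(−2nε²) = 78 exp(−2·1599·0.07²).
So c = 2·1599·0.07² = 15.6702.

15.670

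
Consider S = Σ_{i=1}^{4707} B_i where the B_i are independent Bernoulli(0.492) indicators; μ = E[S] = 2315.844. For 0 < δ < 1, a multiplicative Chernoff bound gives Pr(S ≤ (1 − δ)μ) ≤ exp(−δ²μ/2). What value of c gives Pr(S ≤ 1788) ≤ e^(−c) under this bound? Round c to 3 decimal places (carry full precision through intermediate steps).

60.155

Write 1788 = (1 − δ)μ, so δ = 1 − 1788/2315.844 = 0.2279273…
Then the exponent is δ²μ/2 = (μ − 1788)²/(2μ) = 60.155021.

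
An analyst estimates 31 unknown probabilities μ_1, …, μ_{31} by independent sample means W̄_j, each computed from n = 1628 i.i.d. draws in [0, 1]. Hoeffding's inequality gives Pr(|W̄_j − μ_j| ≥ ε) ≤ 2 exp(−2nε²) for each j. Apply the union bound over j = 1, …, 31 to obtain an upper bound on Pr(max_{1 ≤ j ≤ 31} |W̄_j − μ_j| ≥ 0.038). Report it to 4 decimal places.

0.5630

Per-experiment Hoeffding bound: 2·exp(−2·1628·0.038²) = 2·exp(−4.70166) = 0.01816.
Union bound over 31 events: 31·0.01816 = 0.56297.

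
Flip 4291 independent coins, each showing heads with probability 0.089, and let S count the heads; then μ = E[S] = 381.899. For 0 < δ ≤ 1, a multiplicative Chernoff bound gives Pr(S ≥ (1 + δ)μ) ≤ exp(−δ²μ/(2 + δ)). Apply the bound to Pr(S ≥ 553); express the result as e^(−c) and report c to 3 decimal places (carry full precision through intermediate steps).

31.314

Write 553 = (1 + δ)μ, so δ = 553/381.899 − 1 = 0.4480268…
Then the exponent is δ²μ/(2 + δ) = (553 − μ)² / (μ·(2 + δ)) = 31.314134.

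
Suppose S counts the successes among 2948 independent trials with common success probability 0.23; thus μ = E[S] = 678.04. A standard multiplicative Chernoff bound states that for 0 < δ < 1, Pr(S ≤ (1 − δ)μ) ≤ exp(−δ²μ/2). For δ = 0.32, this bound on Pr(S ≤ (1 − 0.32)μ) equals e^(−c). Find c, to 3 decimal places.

c = δ²μ/2 = 0.32²·678.04/2 = 34.7156.

34.716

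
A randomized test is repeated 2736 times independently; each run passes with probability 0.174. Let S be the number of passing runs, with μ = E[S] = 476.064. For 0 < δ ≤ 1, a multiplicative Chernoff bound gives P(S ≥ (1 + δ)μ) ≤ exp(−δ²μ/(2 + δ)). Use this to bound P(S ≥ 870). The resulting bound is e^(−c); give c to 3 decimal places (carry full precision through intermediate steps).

115.288

Write 870 = (1 + δ)μ, so δ = 870/476.064 − 1 = 0.8274854…
Then the exponent is δ²μ/(2 + δ) = (870 − μ)² / (μ·(2 + δ)) = 115.288405.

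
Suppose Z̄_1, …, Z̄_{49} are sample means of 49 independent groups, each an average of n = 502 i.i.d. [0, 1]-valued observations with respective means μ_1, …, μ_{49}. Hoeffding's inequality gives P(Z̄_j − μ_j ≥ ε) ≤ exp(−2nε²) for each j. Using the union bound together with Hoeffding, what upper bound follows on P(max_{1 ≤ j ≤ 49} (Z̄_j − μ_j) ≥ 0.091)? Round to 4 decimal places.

Per-experiment Hoeffding bound: exp(−2·502·0.091²) = exp(−8.31412) = 0.00024503.
Union bound over 49 events: 49·0.00024503 = 0.01201.

0.0120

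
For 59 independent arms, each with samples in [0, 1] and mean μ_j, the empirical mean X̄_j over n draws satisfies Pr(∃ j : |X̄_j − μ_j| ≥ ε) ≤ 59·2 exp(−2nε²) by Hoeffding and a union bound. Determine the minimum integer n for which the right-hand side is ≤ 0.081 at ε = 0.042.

Need 2·59·exp(−2nε²) ≤ 0.081, i.e. exp(−2nε²) ≤ 0.081/118.
So 2nε² ≥ ln(118/0.081) = 7.283991.
Hence n ≥ 7.283991/(2·0.042²) = 2064.623.
The smallest integer n is 2065.

2065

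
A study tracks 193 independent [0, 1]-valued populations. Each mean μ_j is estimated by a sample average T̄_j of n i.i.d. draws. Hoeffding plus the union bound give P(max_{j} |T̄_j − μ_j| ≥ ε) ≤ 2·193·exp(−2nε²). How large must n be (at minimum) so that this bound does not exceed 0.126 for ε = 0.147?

Need 2·193·exp(−2nε²) ≤ 0.126, i.e. exp(−2nε²) ≤ 0.126/386.
So 2nε² ≥ ln(386/0.126) = 8.027311.
Hence n ≥ 8.027311/(2·0.147²) = 185.740.
The smallest integer n is 186.

186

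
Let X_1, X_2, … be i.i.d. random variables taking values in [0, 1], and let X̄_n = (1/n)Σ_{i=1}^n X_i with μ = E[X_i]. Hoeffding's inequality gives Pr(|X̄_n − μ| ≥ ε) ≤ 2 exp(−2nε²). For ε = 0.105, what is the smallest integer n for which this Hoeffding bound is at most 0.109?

Require 2·exp(−2nε²) ≤ 0.109, i.e. 2nε² ≥ ln(2/0.109) = 2.909555.
So n ≥ 2.909555 / (2·0.105²) = 131.953.
The smallest integer n is 132.

132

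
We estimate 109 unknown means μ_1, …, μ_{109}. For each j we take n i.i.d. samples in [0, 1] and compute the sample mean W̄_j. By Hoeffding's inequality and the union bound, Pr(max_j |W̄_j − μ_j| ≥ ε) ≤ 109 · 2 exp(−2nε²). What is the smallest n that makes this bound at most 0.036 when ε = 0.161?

Need 2·109·exp(−2nε²) ≤ 0.036, i.e. exp(−2nε²) ≤ 0.036/218.
So 2nε² ≥ ln(218/0.036) = 8.708731.
Hence n ≥ 8.708731/(2·0.161²) = 167.986.
The smallest integer n is 168.

168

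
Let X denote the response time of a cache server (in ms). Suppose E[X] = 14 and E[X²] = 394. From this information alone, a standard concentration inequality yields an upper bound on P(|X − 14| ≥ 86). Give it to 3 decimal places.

The first two moments determine the variance, so Chebyshev's inequality is the sharpest standard bound available.
Var(X) = E[X²] − (E[X])² = 394 − 196 = 198.
Chebyshev's inequality: P(|X − μ| ≥ t) ≤ Var(X)/t² = 198/7396 = 0.0268.

0.027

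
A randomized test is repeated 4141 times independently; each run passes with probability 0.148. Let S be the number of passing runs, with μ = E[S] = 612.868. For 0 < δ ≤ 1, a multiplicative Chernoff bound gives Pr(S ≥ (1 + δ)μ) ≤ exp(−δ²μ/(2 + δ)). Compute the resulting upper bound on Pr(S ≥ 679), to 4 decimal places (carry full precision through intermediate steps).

0.0339

Write 679 = (1 + δ)μ, so δ = 679/612.868 − 1 = 0.1079058…
Then the exponent is δ²μ/(2 + δ) = (679 − μ)² / (μ·(2 + δ)) = 3.385362.
Bound = exp(−3.385362) = 0.03387.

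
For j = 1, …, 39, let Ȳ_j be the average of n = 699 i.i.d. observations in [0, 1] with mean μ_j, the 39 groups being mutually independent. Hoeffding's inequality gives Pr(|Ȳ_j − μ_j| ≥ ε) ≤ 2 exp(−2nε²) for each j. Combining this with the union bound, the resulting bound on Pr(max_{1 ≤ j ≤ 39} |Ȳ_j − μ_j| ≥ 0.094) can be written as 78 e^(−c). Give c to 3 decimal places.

Union bound over the 39 events: Pr(max_{1 ≤ j ≤ 39} |Ȳ_j − μ_j| ≥ 0.094) ≤ 39·2·exp(−2nε²) = 78 exp(−2·699·0.094²).
So c = 2·699·0.094² = 12.3527.

12.353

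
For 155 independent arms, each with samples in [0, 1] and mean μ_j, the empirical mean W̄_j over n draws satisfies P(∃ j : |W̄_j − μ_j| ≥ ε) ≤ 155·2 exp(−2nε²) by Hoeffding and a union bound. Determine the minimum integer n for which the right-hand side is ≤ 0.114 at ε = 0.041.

2353

Need 2·155·exp(−2nε²) ≤ 0.114, i.e. exp(−2nε²) ≤ 0.114/310.
So 2nε² ≥ ln(310/0.114) = 7.908129.
Hence n ≥ 7.908129/(2·0.041²) = 2352.210.
The smallest integer n is 2353.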